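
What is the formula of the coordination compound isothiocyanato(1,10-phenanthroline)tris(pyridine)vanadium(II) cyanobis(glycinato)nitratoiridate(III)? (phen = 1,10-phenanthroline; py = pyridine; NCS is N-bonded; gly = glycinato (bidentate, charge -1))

Cation [V…]: ligand charges -1, V(II) ⇒ ion charge 1+.
Anion [Ir…]: ligand charges -4, Ir(III) ⇒ ion charge 1−.
One 1+ cation balances one 1− anion.

[V(NCS)(phen)(py)3][Ir(CN)(gly)2(NO3)]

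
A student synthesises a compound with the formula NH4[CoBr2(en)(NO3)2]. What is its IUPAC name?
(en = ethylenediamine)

The 1 ammonium counter-ion carries a total charge of +1, so each complex ion is 1−.
Ligand charges: 2×bromo (-1 each), 1×ethylenediamine (neutral), 2×nitrato (-1 each); total -4. So Co + (-4) = 1−, giving Co = +3.
The complex ion is anionic, so cobalt takes the -ate form cobaltate(III).

ammonium dibromo(ethylenediamine)dinitratocobaltate(III)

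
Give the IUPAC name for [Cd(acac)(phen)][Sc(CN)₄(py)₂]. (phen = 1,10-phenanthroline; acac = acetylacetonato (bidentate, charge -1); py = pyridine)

Cadmium is always +2 in its complexes; the cation's ligand charges sum to -1, so the complex cation is 1+.
A 1:1 salt means the anion carries the equal and opposite charge, 1−.
Anion: ligand charges sum to -4; for the ion to be 1−, Sc = +3.

(acetylacetonato)(1,10-phenanthroline)cadmium(II) tetracyanobis(pyridine)scandate(III)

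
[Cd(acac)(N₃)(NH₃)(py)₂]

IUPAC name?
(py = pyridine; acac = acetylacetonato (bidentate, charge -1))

There is no counter-ion, so the complex is neutral overall.
Ligand charges: 1×ammine (neutral), 2×pyridine (neutral), 1×acetylacetonato (-1 each), 1×azido (-1 each); total -2. So Cd + (-2) = 0, giving Cd = +2.
Ligands are named alphabetically: acetylacetonato before ammine before azido before pyridine.

(acetylacetonato)ammineazidobis(pyridine)cadmium(II)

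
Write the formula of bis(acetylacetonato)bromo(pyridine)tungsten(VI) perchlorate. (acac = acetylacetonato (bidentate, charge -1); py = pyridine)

Ligands: 2 acetylacetonato (acac, -1), 1 bromo (Br, -1), 1 pyridine (py, neutral). Ligand charge sum = -3.
With W in oxidation state +6, the complex ion is [W...]^3+.
Charge balance with perchlorate (-1) requires 1 complex ion per 3 perchlorate.

[W(acac)2Br(py)](ClO4)3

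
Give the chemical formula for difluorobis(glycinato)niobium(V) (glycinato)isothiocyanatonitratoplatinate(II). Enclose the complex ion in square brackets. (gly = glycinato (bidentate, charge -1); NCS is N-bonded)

[NbF2(gly)2][Pt(gly)(NCS)(NO3)]

Cation [Nb…]: ligand charges -4, Nb(V) ⇒ ion charge 1+.
Anion [Pt…]: ligand charges -3, Pt(II) ⇒ ion charge 1−.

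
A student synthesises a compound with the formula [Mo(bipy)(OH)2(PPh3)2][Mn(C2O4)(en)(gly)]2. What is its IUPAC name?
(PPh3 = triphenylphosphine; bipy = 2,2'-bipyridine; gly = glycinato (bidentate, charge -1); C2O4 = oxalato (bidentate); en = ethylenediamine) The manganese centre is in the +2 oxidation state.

Both ions are complex: the cation is named first with the plain metal name, the anion second with the -ate form; each ion's ligands are alphabetised independently.
Mn is given as +2; the anion's ligand charges sum to -3, so the complex anion is 1−.
With 2 anions per cation, the cation must be 2×1 = 2+.
Cation: ligand charges sum to -2; for the ion to be 2+, Mo = +4.

(2,2'-bipyridine)dihydroxobis(triphenylphosphine)molybdenum(IV) (ethylenediamine)(glycinato)oxalatomanganate(II)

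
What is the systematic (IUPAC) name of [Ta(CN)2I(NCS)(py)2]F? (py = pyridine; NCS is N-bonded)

The 1 fluoride counter-ion carries a total charge of -1, so each complex ion is 1+.
Ligand charges: 2×pyridine (neutral), 1×iodo (-1 each), 1×isothiocyanato (-1 each), 2×cyano (-1 each); total -4. So Ta + (-4) = 1+, giving Ta = +5.
Ligands are named alphabetically: cyano before iodo before isothiocyanato before pyridine.

dicyanoiodoisothiocyanatobis(pyridine)tantalum(V) fluoride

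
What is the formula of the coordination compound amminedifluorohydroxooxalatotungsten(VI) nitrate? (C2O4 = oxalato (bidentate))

Ligands: 1 oxalato (C2O4, -2), 1 hydroxo (OH, -1), 2 fluoro (F, -1), 1 ammine (NH3, neutral). Ligand charge sum = -5.
Charge balance with nitrate (-1) requires 1 complex ion per 1 nitrate.

[W(C2O4)F2(NH3)(OH)]NO3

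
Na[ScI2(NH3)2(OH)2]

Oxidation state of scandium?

+3

1 sodium outside the brackets (+1 each) → the complex ion is 1−.
Ligand charges: 2×OH = -2; 2×I = -2; 2×NH3 neutral; sum -4.
Sc + (-4) = 1− ⇒ Sc is +3.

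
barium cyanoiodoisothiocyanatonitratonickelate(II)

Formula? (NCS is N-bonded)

Ba[Ni(CN)I(NCS)(NO3)]

Ligands: 1 isothiocyanato (NCS, -1), 1 iodo (I, -1), 1 cyano (CN, -1), 1 nitrato (NO3, -1). Ligand charge sum = -4.
With Ni in oxidation state +2, the complex ion is [Ni...]^2−.
Charge balance with barium (+2) requires 1 complex ion per 1 barium.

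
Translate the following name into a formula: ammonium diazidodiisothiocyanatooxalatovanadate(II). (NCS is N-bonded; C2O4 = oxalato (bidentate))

Ligands: 2 azido (N3, -1), 2 isothiocyanato (NCS, -1), 1 oxalato (C2O4, -2). Ligand charge sum = -6.
Charge balance with ammonium (+1) requires 1 complex ion per 4 ammonium.

(NH4)4[V(C2O4)(N3)2(NCS)2]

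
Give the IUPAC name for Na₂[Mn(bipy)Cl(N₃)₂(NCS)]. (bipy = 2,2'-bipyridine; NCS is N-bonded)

sodium diazido(2,2'-bipyridine)chloroisothiocyanatomanganate(II)

The 2 sodium counter-ions carry a total charge of +2, so each complex ion is 2−.
Ligand charges: 2×azido (-1 each), 1×chloro (-1 each), 1×2,2'-bipyridine (neutral), 1×isothiocyanato (-1 each); total -4. So Mn + (-4) = 2−, giving Mn = +2.
The complex ion is anionic, so manganese takes the -ate form manganate(II).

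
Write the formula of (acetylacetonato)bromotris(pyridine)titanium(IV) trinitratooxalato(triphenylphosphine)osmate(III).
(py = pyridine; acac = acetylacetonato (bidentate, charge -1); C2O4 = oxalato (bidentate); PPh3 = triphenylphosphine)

Cation [Ti…]: ligand charges -2, Ti(IV) ⇒ ion charge 2+.
Anion [Os…]: ligand charges -5, Os(III) ⇒ ion charge 2−.

[Ti(acac)Br(py)3][Os(C2O4)(NO3)3(PPh3)]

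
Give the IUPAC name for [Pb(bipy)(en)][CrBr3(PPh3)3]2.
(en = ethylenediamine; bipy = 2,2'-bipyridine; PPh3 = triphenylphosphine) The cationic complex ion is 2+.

The complex cation is given as 2+; its ligand charges sum to 0, so Pb = +2.
With 2 anions per cation, each anion must be 2/2 = 1−.
Anion: ligand charges sum to -3; for the ion to be 1−, Cr = +2.

(2,2'-bipyridine)(ethylenediamine)lead(II) tribromotris(triphenylphosphine)chromate(II)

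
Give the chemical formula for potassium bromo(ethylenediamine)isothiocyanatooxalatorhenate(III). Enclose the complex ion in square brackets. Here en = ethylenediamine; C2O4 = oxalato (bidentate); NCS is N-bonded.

K[ReBr(C2O4)(en)(NCS)]

Ligands: 1 ethylenediamine (en, neutral), 1 oxalato (C2O4, -2), 1 isothiocyanato (NCS, -1), 1 bromo (Br, -1). Ligand charge sum = -4.
With Re in oxidation state +3, the complex ion is [Re...]^1−.
Charge balance with potassium (+1) requires 1 complex ion per 1 potassium.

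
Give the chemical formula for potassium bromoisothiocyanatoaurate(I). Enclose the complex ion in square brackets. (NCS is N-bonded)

Ligands: 1 bromo (Br, -1), 1 isothiocyanato (NCS, -1). Ligand charge sum = -2.
With Au in oxidation state +1, the complex ion is [Au...]^1−.
Charge balance with potassium (+1) requires 1 complex ion per 1 potassium.

K[AuBr(NCS)]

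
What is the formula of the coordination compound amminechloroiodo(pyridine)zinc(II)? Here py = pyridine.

[ZnClI(NH3)(py)]

Ligands: 1 chloro (Cl, -1), 1 pyridine (py, neutral), 1 iodo (I, -1), 1 ammine (NH3, neutral). Ligand charge sum = -2.
With Zn in oxidation state +2, the complex ion is [Zn...].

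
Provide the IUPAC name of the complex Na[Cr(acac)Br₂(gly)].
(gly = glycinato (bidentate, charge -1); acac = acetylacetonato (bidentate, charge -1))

sodium (acetylacetonato)dibromo(glycinato)chromate(III)

The 1 sodium counter-ion carries a total charge of +1, so each complex ion is 1−.
Ligand charges: 1×glycinato (-1 each), 2×bromo (-1 each), 1×acetylacetonato (-1 each); total -4. So Cr + (-4) = 1−, giving Cr = +3.
The complex ion is anionic, so chromium takes the -ate form chromate(III).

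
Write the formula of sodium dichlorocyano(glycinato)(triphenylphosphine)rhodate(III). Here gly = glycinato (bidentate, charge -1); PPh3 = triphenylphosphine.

Ligands: 1 glycinato (gly, -1), 2 chloro (Cl, -1), 1 cyano (CN, -1), 1 triphenylphosphine (PPh3, neutral). Ligand charge sum = -4.
With Rh in oxidation state +3, the complex ion is [Rh...]^1−.
Charge balance with sodium (+1) requires 1 complex ion per 1 sodium.

Na[RhCl2(CN)(gly)(PPh3)]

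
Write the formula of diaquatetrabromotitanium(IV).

[TiBr4(H2O)2]

Ligands: 4 bromo (Br, -1), 2 aqua (H2O, neutral). Ligand charge sum = -4.
With Ti in oxidation state +4, the complex ion is [Ti...].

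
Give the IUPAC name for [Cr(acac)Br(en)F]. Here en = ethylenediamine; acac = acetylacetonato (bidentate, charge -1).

There is no counter-ion, so the complex is neutral overall.
Ligand charges: 1×ethylenediamine (neutral), 1×acetylacetonato (-1 each), 1×fluoro (-1 each), 1×bromo (-1 each); total -3. So Cr + (-3) = 0, giving Cr = +3.
Ligands are named alphabetically: acetylacetonato before bromo before ethylenediamine before fluoro.

(acetylacetonato)bromo(ethylenediamine)fluorochromium(III)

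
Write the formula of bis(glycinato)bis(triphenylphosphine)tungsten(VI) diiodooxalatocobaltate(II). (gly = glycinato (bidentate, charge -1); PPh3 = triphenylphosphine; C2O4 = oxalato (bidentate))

Cation [W…]: ligand charges -2, W(VI) ⇒ ion charge 4+.
Anion [Co…]: ligand charges -4, Co(II) ⇒ ion charge 2−.
One 4+ cation requires 2 of the 2− anion.

[W(gly)2(PPh3)2][Co(C2O4)I2]2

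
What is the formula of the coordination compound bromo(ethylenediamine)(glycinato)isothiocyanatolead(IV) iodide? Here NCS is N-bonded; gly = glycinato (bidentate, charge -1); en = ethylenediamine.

[PbBr(en)(gly)(NCS)]I

Ligands: 1 isothiocyanato (NCS, -1), 1 glycinato (gly, -1), 1 bromo (Br, -1), 1 ethylenediamine (en, neutral). Ligand charge sum = -3.
With Pb in oxidation state +4, the complex ion is [Pb...]^1+.
Charge balance with iodide (-1) requires 1 complex ion per 1 iodide.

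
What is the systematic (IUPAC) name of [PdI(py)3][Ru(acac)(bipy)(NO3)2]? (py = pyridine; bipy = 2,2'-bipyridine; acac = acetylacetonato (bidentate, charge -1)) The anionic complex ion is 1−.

iodotris(pyridine)palladium(II) (acetylacetonato)(2,2'-bipyridine)dinitratoruthenate(II)

Both ions are complex: the cation is named first with the plain metal name, the anion second with the -ate form; each ion's ligands are alphabetised independently.
The complex anion is given as 1−; its ligand charges sum to -3, so Ru = +2.
A 1:1 salt means the cation carries the equal and opposite charge, 1+.
Cation: ligand charges sum to -1; for the ion to be 1+, Pd = +2.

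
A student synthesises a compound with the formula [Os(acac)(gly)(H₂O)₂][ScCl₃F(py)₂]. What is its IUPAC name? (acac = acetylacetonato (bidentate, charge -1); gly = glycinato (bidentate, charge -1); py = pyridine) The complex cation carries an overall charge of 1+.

(acetylacetonato)diaqua(glycinato)osmium(III) trichlorofluorobis(pyridine)scandate(III)

Both ions are complex: the cation is named first with the plain metal name, the anion second with the -ate form; each ion's ligands are alphabetised independently.
The complex cation is given as 1+; its ligand charges sum to -2, so Os = +3.
A 1:1 salt means the anion carries the equal and opposite charge, 1−.
Anion: ligand charges sum to -4; for the ion to be 1−, Sc = +3.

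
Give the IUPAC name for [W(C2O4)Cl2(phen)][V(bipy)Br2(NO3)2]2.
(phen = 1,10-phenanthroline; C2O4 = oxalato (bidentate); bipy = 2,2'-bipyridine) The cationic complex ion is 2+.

dichlorooxalato(1,10-phenanthroline)tungsten(VI) (2,2'-bipyridine)dibromodinitratovanadate(III)

The complex cation is given as 2+; its ligand charges sum to -4, so W = +6.
With 2 anions per cation, each anion must be 2/2 = 1−.
Anion: ligand charges sum to -4; for the ion to be 1−, V = +3.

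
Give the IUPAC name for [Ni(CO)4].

tetracarbonylnickel(0)

There is no counter-ion, so the complex is neutral overall.
Ligand charges: 4×carbonyl (neutral); total 0. So Ni + (0) = 0, giving Ni = 0.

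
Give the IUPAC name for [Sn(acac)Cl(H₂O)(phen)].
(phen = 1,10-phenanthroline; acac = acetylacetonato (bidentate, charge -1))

There is no counter-ion, so the complex is neutral overall.
Ligand charges: 1×1,10-phenanthroline (neutral), 1×aqua (neutral), 1×chloro (-1 each), 1×acetylacetonato (-1 each); total -2. So Sn + (-2) = 0, giving Sn = +2.
Ligands are named alphabetically: acetylacetonato before aqua before chloro before phenanthroline.

(acetylacetonato)aquachloro(1,10-phenanthroline)tin(II)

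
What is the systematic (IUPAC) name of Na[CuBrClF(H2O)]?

sodium aquabromochlorofluorocuprate(II)

The 1 sodium counter-ion carries a total charge of +1, so each complex ion is 1−.
Ligand charges: 1×fluoro (-1 each), 1×bromo (-1 each), 1×aqua (neutral), 1×chloro (-1 each); total -3. So Cu + (-3) = 1−, giving Cu = +2.
Ligands are named alphabetically: aqua before bromo before chloro before fluoro.
The complex ion is anionic, so copper takes the -ate form cuprate(II).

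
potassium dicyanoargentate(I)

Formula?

K[Ag(CN)2]

Ligands: 2 cyano (CN, -1). Ligand charge sum = -2.
Charge balance with potassium (+1) requires 1 complex ion per 1 potassium.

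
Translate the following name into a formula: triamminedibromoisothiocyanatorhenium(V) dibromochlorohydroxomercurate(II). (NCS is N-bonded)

Cation [Re…]: ligand charges -3, Re(V) ⇒ ion charge 2+.
Anion [Hg…]: ligand charges -4, Hg(II) ⇒ ion charge 2−.
One 2+ cation balances one 2− anion.

[ReBr2(NCS)(NH3)3][HgBr2Cl(OH)]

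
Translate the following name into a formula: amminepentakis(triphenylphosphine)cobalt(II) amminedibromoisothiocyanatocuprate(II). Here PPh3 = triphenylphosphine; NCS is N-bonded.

[Co(NH3)(PPh3)5][CuBr2(NCS)(NH3)]2

Cation [Co…]: ligand charges 0, Co(II) ⇒ ion charge 2+.
Anion [Cu…]: ligand charges -3, Cu(II) ⇒ ion charge 1−.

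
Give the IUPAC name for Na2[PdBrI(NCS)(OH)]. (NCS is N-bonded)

sodium bromohydroxoiodoisothiocyanatopalladate(II)

The 2 sodium counter-ions carry a total charge of +2, so each complex ion is 2−.
Ligand charges: 1×isothiocyanato (-1 each), 1×bromo (-1 each), 1×hydroxo (-1 each), 1×iodo (-1 each); total -4. So Pd + (-4) = 2−, giving Pd = +2.
Ligands are named alphabetically: bromo before hydroxo before iodo before isothiocyanato.
The complex ion is anionic, so palladium takes the -ate form palladate(II).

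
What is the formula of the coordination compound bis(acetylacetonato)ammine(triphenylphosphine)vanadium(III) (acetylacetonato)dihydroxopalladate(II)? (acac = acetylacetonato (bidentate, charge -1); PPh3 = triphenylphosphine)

[V(acac)2(NH3)(PPh3)][Pd(acac)(OH)2]

Cation [V…]: ligand charges -2, V(III) ⇒ ion charge 1+.
Anion [Pd…]: ligand charges -3, Pd(II) ⇒ ion charge 1−.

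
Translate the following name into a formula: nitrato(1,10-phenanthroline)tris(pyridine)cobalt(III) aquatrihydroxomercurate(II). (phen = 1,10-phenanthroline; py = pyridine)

Cation [Co…]: ligand charges -1, Co(III) ⇒ ion charge 2+.
Anion [Hg…]: ligand charges -3, Hg(II) ⇒ ion charge 1−.
One 2+ cation requires 2 of the 1− anion.

[Co(NO3)(phen)(py)3][Hg(H2O)(OH)3]2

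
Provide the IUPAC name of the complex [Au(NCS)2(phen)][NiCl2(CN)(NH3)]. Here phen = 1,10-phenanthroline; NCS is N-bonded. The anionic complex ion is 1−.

The complex anion is given as 1−; its ligand charges sum to -3, so Ni = +2.
A 1:1 salt means the cation carries the equal and opposite charge, 1+.
Cation: ligand charges sum to -2; for the ion to be 1+, Au = +3.

diisothiocyanato(1,10-phenanthroline)gold(III) amminedichlorocyanonickelate(II)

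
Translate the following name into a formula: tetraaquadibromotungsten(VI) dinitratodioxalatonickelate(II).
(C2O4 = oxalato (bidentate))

[WBr2(H2O)4][Ni(C2O4)2(NO3)2]

Cation [W…]: ligand charges -2, W(VI) ⇒ ion charge 4+.
Anion [Ni…]: ligand charges -6, Ni(II) ⇒ ion charge 4−.
One 4+ cation balances one 4− anion.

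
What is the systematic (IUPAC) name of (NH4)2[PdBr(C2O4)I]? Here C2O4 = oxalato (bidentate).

The 2 ammonium counter-ions carry a total charge of +2, so each complex ion is 2−.
Ligand charges: 1×oxalato (-2 each), 1×bromo (-1 each), 1×iodo (-1 each); total -4. So Pd + (-4) = 2−, giving Pd = +2.
Ligands are named alphabetically: bromo before iodo before oxalato.
The complex ion is anionic, so palladium takes the -ate form palladate(II).

ammonium bromoiodooxalatopalladate(II)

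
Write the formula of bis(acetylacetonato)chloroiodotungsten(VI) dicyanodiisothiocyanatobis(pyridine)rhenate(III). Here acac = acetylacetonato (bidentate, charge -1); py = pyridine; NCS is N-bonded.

Cation [W…]: ligand charges -4, W(VI) ⇒ ion charge 2+.
Anion [Re…]: ligand charges -4, Re(III) ⇒ ion charge 1−.

[W(acac)2ClI][Re(CN)2(NCS)2(py)2]2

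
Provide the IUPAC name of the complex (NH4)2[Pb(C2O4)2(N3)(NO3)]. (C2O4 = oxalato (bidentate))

ammonium azidonitratodioxalatoplumbate(IV)

The 2 ammonium counter-ions carry a total charge of +2, so each complex ion is 2−.
Ligand charges: 1×azido (-1 each), 1×nitrato (-1 each), 2×oxalato (-2 each); total -6. So Pb + (-6) = 2−, giving Pb = +4.
Ligands are named alphabetically: azido before nitrato before oxalato.
The complex ion is anionic, so lead takes the -ate form plumbate(IV).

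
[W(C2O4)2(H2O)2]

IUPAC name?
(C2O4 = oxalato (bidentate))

diaquadioxalatotungsten(IV)

There is no counter-ion, so the complex is neutral overall.
Ligand charges: 2×oxalato (-2 each), 2×aqua (neutral); total -4. So W + (-4) = 0, giving W = +4.
Ligands are named alphabetically: aqua before oxalato.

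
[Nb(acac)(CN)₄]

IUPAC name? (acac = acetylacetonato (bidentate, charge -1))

(acetylacetonato)tetracyanoniobium(V)

There is no counter-ion, so the complex is neutral overall.
Ligand charges: 1×acetylacetonato (-1 each), 4×cyano (-1 each); total -5. So Nb + (-5) = 0, giving Nb = +5.
Ligands are named alphabetically: acetylacetonato before cyano.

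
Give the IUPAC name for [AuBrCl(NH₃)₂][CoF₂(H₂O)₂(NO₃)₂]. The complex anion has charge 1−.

diamminebromochlorogold(III) diaquadifluorodinitratocobaltate(III)

The complex anion is given as 1−; its ligand charges sum to -4, so Co = +3.
A 1:1 salt means the cation carries the equal and opposite charge, 1+.
Cation: ligand charges sum to -2; for the ion to be 1+, Au = +3.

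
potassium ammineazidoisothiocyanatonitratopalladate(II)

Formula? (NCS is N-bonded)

Ligands: 1 azido (N3, -1), 1 ammine (NH3, neutral), 1 nitrato (NO3, -1), 1 isothiocyanato (NCS, -1). Ligand charge sum = -3.
With Pd in oxidation state +2, the complex ion is [Pd...]^1−.
Charge balance with potassium (+1) requires 1 complex ion per 1 potassium.

K[Pd(N3)(NCS)(NH3)(NO3)]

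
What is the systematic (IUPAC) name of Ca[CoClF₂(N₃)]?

calcium azidochlorodifluorocobaltate(II)

The 1 calcium counter-ion carries a total charge of +2, so each complex ion is 2−.
Ligand charges: 2×fluoro (-1 each), 1×chloro (-1 each), 1×azido (-1 each); total -4. So Co + (-4) = 2−, giving Co = +2.
Ligands are named alphabetically: azido before chloro before fluoro.
The complex ion is anionic, so cobalt takes the -ate form cobaltate(II).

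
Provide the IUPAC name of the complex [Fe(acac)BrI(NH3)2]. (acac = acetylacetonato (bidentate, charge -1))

There is no counter-ion, so the complex is neutral overall.
Ligand charges: 1×bromo (-1 each), 1×acetylacetonato (-1 each), 1×iodo (-1 each), 2×ammine (neutral); total -3. So Fe + (-3) = 0, giving Fe = +3.
Ligands are named alphabetically: acetylacetonato before ammine before bromo before iodo.

(acetylacetonato)diamminebromoiodoiron(III)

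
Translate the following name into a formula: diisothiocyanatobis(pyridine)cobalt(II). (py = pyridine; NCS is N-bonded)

Ligands: 2 pyridine (py, neutral), 2 isothiocyanato (NCS, -1). Ligand charge sum = -2.
With Co in oxidation state +2, the complex ion is [Co...].

[Co(NCS)2(py)2]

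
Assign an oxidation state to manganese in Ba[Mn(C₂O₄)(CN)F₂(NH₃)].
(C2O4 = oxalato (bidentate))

1 barium outside the brackets (+2 each) → the complex ion is 2−.
Ligand charges: 2×F = -2; 1×NH3 neutral; 1×C2O4 = -2; 1×CN = -1; sum -5.
Mn + (-5) = 2− ⇒ Mn is +3.

+3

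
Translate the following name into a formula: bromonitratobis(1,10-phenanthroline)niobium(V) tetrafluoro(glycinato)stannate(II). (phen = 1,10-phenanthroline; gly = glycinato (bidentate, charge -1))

Cation [Nb…]: ligand charges -2, Nb(V) ⇒ ion charge 3+.
Anion [Sn…]: ligand charges -5, Sn(II) ⇒ ion charge 3−.

[NbBr(NO3)(phen)2][SnF4(gly)]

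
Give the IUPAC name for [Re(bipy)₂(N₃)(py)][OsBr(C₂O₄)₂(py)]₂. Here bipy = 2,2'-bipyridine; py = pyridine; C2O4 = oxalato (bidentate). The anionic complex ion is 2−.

Both ions are complex: the cation is named first with the plain metal name, the anion second with the -ate form; each ion's ligands are alphabetised independently.
The complex anion is given as 2−; its ligand charges sum to -5, so Os = +3.
With 2 anions per cation, the cation must be 2×2 = 4+.
Cation: ligand charges sum to -1; for the ion to be 4+, Re = +5.

azidobis(2,2'-bipyridine)(pyridine)rhenium(V) bromodioxalato(pyridine)osmate(III)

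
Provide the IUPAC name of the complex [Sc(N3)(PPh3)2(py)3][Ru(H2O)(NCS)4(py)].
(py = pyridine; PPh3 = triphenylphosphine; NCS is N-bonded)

Both ions are complex: the cation is named first with the plain metal name, the anion second with the -ate form; each ion's ligands are alphabetised independently.
Scandium is always +3 in its complexes; the cation's ligand charges sum to -1, so the complex cation is 2+.
A 1:1 salt means the anion carries the equal and opposite charge, 2−.
Anion: ligand charges sum to -4; for the ion to be 2−, Ru = +2.

azidotris(pyridine)bis(triphenylphosphine)scandium(III) aquatetraisothiocyanato(pyridine)ruthenate(II)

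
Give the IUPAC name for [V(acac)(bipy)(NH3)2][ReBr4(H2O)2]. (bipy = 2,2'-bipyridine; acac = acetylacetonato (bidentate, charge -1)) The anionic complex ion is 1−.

(acetylacetonato)diammine(2,2'-bipyridine)vanadium(II) diaquatetrabromorhenate(III)

Both ions are complex: the cation is named first with the plain metal name, the anion second with the -ate form; each ion's ligands are alphabetised independently.
The complex anion is given as 1−; its ligand charges sum to -4, so Re = +3.
A 1:1 salt means the cation carries the equal and opposite charge, 1+.
Cation: ligand charges sum to -1; for the ion to be 1+, V = +2.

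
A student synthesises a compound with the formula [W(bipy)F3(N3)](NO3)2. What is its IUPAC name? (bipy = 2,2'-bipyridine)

azido(2,2'-bipyridine)trifluorotungsten(VI) nitrate

The 2 nitrate counter-ions carry a total charge of -2, so each complex ion is 2+.
Ligand charges: 1×2,2'-bipyridine (neutral), 3×fluoro (-1 each), 1×azido (-1 each); total -4. So W + (-4) = 2+, giving W = +6.
Ligands are named alphabetically: azido before bipyridine before fluoro.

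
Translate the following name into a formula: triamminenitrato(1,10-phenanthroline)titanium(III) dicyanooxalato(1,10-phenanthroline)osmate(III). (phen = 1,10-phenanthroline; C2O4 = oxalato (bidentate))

[Ti(NH3)3(NO3)(phen)][Os(C2O4)(CN)2(phen)]2

Cation [Ti…]: ligand charges -1, Ti(III) ⇒ ion charge 2+.
Anion [Os…]: ligand charges -4, Os(III) ⇒ ion charge 1−.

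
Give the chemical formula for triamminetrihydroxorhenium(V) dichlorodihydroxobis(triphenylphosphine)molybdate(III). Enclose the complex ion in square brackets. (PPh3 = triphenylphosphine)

Cation [Re…]: ligand charges -3, Re(V) ⇒ ion charge 2+.
Anion [Mo…]: ligand charges -4, Mo(III) ⇒ ion charge 1−.

[Re(NH3)3(OH)3][MoCl2(OH)2(PPh3)2]2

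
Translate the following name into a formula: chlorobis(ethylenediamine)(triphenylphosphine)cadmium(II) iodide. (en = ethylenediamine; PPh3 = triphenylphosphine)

[CdCl(en)2(PPh3)]I

Ligands: 2 ethylenediamine (en, neutral), 1 chloro (Cl, -1), 1 triphenylphosphine (PPh3, neutral). Ligand charge sum = -1.
Charge balance with iodide (-1) requires 1 complex ion per 1 iodide.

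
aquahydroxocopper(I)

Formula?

[Cu(H2O)(OH)]

Ligands: 1 aqua (H2O, neutral), 1 hydroxo (OH, -1). Ligand charge sum = -1.
With Cu in oxidation state +1, the complex ion is [Cu...].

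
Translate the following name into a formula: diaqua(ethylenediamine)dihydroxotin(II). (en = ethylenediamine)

[Sn(en)(H2O)2(OH)2]

Ligands: 2 aqua (H2O, neutral), 1 ethylenediamine (en, neutral), 2 hydroxo (OH, -1). Ligand charge sum = -2.
With Sn in oxidation state +2, the complex ion is [Sn...].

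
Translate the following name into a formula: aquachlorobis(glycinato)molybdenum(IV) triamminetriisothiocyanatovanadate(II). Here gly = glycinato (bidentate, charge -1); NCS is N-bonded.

Cation [Mo…]: ligand charges -3, Mo(IV) ⇒ ion charge 1+.
Anion [V…]: ligand charges -3, V(II) ⇒ ion charge 1−.
One 1+ cation balances one 1− anion.

[MoCl(gly)2(H2O)][V(NCS)3(NH3)3]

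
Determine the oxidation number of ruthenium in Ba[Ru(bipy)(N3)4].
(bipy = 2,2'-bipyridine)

+2

1 barium outside the brackets (+2 each) → the complex ion is 2−.
Ligand charges: 4×N3 = -4; 1×bipy neutral; sum -4.
Ru + (-4) = 2− ⇒ Ru is +2.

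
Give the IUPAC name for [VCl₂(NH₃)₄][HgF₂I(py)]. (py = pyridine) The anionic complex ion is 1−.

The complex anion is given as 1−; its ligand charges sum to -3, so Hg = +2.
A 1:1 salt means the cation carries the equal and opposite charge, 1+.
Cation: ligand charges sum to -2; for the ion to be 1+, V = +3.

tetraamminedichlorovanadium(III) difluoroiodo(pyridine)mercurate(II)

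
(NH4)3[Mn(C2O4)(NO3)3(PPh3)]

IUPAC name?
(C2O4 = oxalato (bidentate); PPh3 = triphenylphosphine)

The 3 ammonium counter-ions carry a total charge of +3, so each complex ion is 3−.
Ligand charges: 1×oxalato (-2 each), 3×nitrato (-1 each), 1×triphenylphosphine (neutral); total -5. So Mn + (-5) = 3−, giving Mn = +2.
The complex ion is anionic, so manganese takes the -ate form manganate(II).

ammonium trinitratooxalato(triphenylphosphine)manganate(II)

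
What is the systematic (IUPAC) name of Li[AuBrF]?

The 1 lithium counter-ion carries a total charge of +1, so each complex ion is 1−.
Ligand charges: 1×bromo (-1 each), 1×fluoro (-1 each); total -2. So Au + (-2) = 1−, giving Au = +1.
The complex ion is anionic, so gold takes the -ate form aurate(I).

lithium bromofluoroaurate(I)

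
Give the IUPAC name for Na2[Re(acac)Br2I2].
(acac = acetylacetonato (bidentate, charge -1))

sodium (acetylacetonato)dibromodiiodorhenate(III)

The 2 sodium counter-ions carry a total charge of +2, so each complex ion is 2−.
Ligand charges: 1×acetylacetonato (-1 each), 2×iodo (-1 each), 2×bromo (-1 each); total -5. So Re + (-5) = 2−, giving Re = +3.
The complex ion is anionic, so rhenium takes the -ate form rhenate(III).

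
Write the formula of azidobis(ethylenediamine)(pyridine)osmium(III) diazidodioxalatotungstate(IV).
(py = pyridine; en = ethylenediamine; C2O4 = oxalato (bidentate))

[Os(en)2(N3)(py)][W(C2O4)2(N3)2]

Cation [Os…]: ligand charges -1, Os(III) ⇒ ion charge 2+.
Anion [W…]: ligand charges -6, W(IV) ⇒ ion charge 2−.
One 2+ cation balances one 2− anion.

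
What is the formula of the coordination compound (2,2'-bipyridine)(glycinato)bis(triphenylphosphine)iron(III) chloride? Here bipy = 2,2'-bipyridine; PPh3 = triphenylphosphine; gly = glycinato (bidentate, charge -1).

Ligands: 1 2,2'-bipyridine (bipy, neutral), 2 triphenylphosphine (PPh3, neutral), 1 glycinato (gly, -1). Ligand charge sum = -1.
With Fe in oxidation state +3, the complex ion is [Fe...]^2+.
Charge balance with chloride (-1) requires 1 complex ion per 2 chloride.

[Fe(bipy)(gly)(PPh3)2]Cl2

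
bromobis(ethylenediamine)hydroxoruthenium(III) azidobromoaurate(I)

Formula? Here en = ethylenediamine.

[RuBr(en)2(OH)][AuBr(N3)]

Cation [Ru…]: ligand charges -2, Ru(III) ⇒ ion charge 1+.
Anion [Au…]: ligand charges -2, Au(I) ⇒ ion charge 1−.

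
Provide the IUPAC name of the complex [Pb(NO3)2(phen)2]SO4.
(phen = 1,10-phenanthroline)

The 1 sulfate counter-ion carries a total charge of -2, so each complex ion is 2+.
Ligand charges: 2×1,10-phenanthroline (neutral), 2×nitrato (-1 each); total -2. So Pb + (-2) = 2+, giving Pb = +4.
Ligands are named alphabetically: nitrato before phenanthroline.

dinitratobis(1,10-phenanthroline)lead(IV) sulfate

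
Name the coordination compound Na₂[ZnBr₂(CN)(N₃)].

The 2 sodium counter-ions carry a total charge of +2, so each complex ion is 2−.
Ligand charges: 1×azido (-1 each), 1×cyano (-1 each), 2×bromo (-1 each); total -4. So Zn + (-4) = 2−, giving Zn = +2.
Ligands are named alphabetically: azido before bromo before cyano.
The complex ion is anionic, so zinc takes the -ate form zincate(II).

sodium azidodibromocyanozincate(II)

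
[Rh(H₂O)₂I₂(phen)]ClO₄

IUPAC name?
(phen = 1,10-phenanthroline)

diaquadiiodo(1,10-phenanthroline)rhodium(III) perchlorate

The 1 perchlorate counter-ion carries a total charge of -1, so each complex ion is 1+.
Ligand charges: 2×aqua (neutral), 2×iodo (-1 each), 1×1,10-phenanthroline (neutral); total -2. So Rh + (-2) = 1+, giving Rh = +3.
Ligands are named alphabetically: aqua before iodo before phenanthroline.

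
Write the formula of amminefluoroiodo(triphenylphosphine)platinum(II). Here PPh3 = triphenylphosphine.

Ligands: 1 triphenylphosphine (PPh3, neutral), 1 fluoro (F, -1), 1 iodo (I, -1), 1 ammine (NH3, neutral). Ligand charge sum = -2.
With Pt in oxidation state +2, the complex ion is [Pt...].

[PtFI(NH3)(PPh3)]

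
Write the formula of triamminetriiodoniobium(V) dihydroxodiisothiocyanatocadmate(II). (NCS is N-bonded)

Cation [Nb…]: ligand charges -3, Nb(V) ⇒ ion charge 2+.
Anion [Cd…]: ligand charges -4, Cd(II) ⇒ ion charge 2−.
One 2+ cation balances one 2− anion.

[NbI3(NH3)3][Cd(NCS)2(OH)2]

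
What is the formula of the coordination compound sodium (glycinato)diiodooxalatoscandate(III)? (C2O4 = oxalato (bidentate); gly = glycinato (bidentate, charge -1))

Ligands: 2 iodo (I, -1), 1 oxalato (C2O4, -2), 1 glycinato (gly, -1). Ligand charge sum = -5.
Charge balance with sodium (+1) requires 1 complex ion per 2 sodium.

Na2[Sc(C2O4)(gly)I2]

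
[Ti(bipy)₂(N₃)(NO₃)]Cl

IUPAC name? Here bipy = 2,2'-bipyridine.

azidobis(2,2'-bipyridine)nitratotitanium(III) chloride

The 1 chloride counter-ion carries a total charge of -1, so each complex ion is 1+.
Ligand charges: 1×azido (-1 each), 2×2,2'-bipyridine (neutral), 1×nitrato (-1 each); total -2. So Ti + (-2) = 1+, giving Ti = +3.
Ligands are named alphabetically: azido before bipyridine before nitrato.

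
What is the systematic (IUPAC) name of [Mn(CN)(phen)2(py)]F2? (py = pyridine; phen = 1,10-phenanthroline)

cyanobis(1,10-phenanthroline)(pyridine)manganese(III) fluoride

The 2 fluoride counter-ions carry a total charge of -2, so each complex ion is 2+.
Ligand charges: 1×pyridine (neutral), 1×cyano (-1 each), 2×1,10-phenanthroline (neutral); total -1. So Mn + (-1) = 2+, giving Mn = +3.
Ligands are named alphabetically: cyano before phenanthroline before pyridine.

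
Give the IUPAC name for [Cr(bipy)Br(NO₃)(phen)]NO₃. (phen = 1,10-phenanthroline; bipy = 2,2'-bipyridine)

(2,2'-bipyridine)bromonitrato(1,10-phenanthroline)chromium(III) nitrate

The 1 nitrate counter-ion carries a total charge of -1, so each complex ion is 1+.
Ligand charges: 1×bromo (-1 each), 1×1,10-phenanthroline (neutral), 1×nitrato (-1 each), 1×2,2'-bipyridine (neutral); total -2. So Cr + (-2) = 1+, giving Cr = +3.
Ligands are named alphabetically: bipyridine before bromo before nitrato before phenanthroline.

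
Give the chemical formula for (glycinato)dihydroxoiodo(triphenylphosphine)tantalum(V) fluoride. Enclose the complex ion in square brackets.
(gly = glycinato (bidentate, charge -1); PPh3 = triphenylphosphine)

Ligands: 2 hydroxo (OH, -1), 1 glycinato (gly, -1), 1 iodo (I, -1), 1 triphenylphosphine (PPh3, neutral). Ligand charge sum = -4.
Charge balance with fluoride (-1) requires 1 complex ion per 1 fluoride.

[Ta(gly)I(OH)2(PPh3)]F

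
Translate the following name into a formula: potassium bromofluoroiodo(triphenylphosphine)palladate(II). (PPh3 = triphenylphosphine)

Ligands: 1 fluoro (F, -1), 1 iodo (I, -1), 1 bromo (Br, -1), 1 triphenylphosphine (PPh3, neutral). Ligand charge sum = -3.
With Pd in oxidation state +2, the complex ion is [Pd...]^1−.
Charge balance with potassium (+1) requires 1 complex ion per 1 potassium.

K[PdBrFI(PPh3)]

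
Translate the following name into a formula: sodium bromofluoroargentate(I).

Ligands: 1 bromo (Br, -1), 1 fluoro (F, -1). Ligand charge sum = -2.
Charge balance with sodium (+1) requires 1 complex ion per 1 sodium.

Na[AgBrF]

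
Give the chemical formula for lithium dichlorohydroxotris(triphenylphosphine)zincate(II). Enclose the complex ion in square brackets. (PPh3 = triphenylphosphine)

Ligands: 1 hydroxo (OH, -1), 3 triphenylphosphine (PPh3, neutral), 2 chloro (Cl, -1). Ligand charge sum = -3.
With Zn in oxidation state +2, the complex ion is [Zn...]^1−.
Charge balance with lithium (+1) requires 1 complex ion per 1 lithium.

Li[ZnCl2(OH)(PPh3)3]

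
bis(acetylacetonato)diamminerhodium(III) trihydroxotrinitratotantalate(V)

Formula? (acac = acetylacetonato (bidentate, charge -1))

[Rh(acac)2(NH3)2][Ta(NO3)3(OH)3]

Cation [Rh…]: ligand charges -2, Rh(III) ⇒ ion charge 1+.
Anion [Ta…]: ligand charges -6, Ta(V) ⇒ ion charge 1−.
One 1+ cation balances one 1− anion.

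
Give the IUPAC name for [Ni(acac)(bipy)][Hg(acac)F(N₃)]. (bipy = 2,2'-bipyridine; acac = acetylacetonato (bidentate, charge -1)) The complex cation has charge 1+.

Both ions are complex: the cation is named first with the plain metal name, the anion second with the -ate form; each ion's ligands are alphabetised independently.
The complex cation is given as 1+; its ligand charges sum to -1, so Ni = +2.
A 1:1 salt means the anion carries the equal and opposite charge, 1−.
Anion: ligand charges sum to -3; for the ion to be 1−, Hg = +2.

(acetylacetonato)(2,2'-bipyridine)nickel(II) (acetylacetonato)azidofluoromercurate(II)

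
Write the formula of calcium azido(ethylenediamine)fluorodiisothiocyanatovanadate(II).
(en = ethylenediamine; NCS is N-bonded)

Ca[V(en)F(N3)(NCS)2]

Ligands: 1 fluoro (F, -1), 1 azido (N3, -1), 1 ethylenediamine (en, neutral), 2 isothiocyanato (NCS, -1). Ligand charge sum = -4.
Charge balance with calcium (+2) requires 1 complex ion per 1 calcium.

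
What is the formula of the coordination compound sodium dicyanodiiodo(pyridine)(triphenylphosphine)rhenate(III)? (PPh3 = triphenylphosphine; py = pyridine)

Ligands: 2 iodo (I, -1), 2 cyano (CN, -1), 1 triphenylphosphine (PPh3, neutral), 1 pyridine (py, neutral). Ligand charge sum = -4.
With Re in oxidation state +3, the complex ion is [Re...]^1−.
Charge balance with sodium (+1) requires 1 complex ion per 1 sodium.

Na[Re(CN)2I2(PPh3)(py)]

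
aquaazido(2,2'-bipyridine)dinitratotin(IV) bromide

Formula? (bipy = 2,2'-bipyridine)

Ligands: 1 azido (N3, -1), 2 nitrato (NO3, -1), 1 2,2'-bipyridine (bipy, neutral), 1 aqua (H2O, neutral). Ligand charge sum = -3.
Charge balance with bromide (-1) requires 1 complex ion per 1 bromide.

[Sn(bipy)(H2O)(N3)(NO3)2]Br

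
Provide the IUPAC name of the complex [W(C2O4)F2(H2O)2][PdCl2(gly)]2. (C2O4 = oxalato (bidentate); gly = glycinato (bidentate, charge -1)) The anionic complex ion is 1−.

Both ions are complex: the cation is named first with the plain metal name, the anion second with the -ate form; each ion's ligands are alphabetised independently.
The complex anion is given as 1−; its ligand charges sum to -3, so Pd = +2.
With 2 anions per cation, the cation must be 2×1 = 2+.
Cation: ligand charges sum to -4; for the ion to be 2+, W = +6.

diaquadifluorooxalatotungsten(VI) dichloro(glycinato)palladate(II)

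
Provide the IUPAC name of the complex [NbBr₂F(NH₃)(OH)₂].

amminedibromofluorodihydroxoniobium(V)

There is no counter-ion, so the complex is neutral overall.
Ligand charges: 1×ammine (neutral), 1×fluoro (-1 each), 2×hydroxo (-1 each), 2×bromo (-1 each); total -5. So Nb + (-5) = 0, giving Nb = +5.
Ligands are named alphabetically: ammine before bromo before fluoro before hydroxo.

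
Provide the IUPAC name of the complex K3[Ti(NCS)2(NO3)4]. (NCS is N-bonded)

potassium diisothiocyanatotetranitratotitanate(III)

The 3 potassium counter-ions carry a total charge of +3, so each complex ion is 3−.
Ligand charges: 4×nitrato (-1 each), 2×isothiocyanato (-1 each); total -6. So Ti + (-6) = 3−, giving Ti = +3.
The complex ion is anionic, so titanium takes the -ate form titanate(III).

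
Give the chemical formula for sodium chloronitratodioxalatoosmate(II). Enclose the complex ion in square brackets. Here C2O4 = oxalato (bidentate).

Na4[Os(C2O4)2Cl(NO3)]

Ligands: 1 nitrato (NO3, -1), 1 chloro (Cl, -1), 2 oxalato (C2O4, -2). Ligand charge sum = -6.
With Os in oxidation state +2, the complex ion is [Os...]^4−.
Charge balance with sodium (+1) requires 1 complex ion per 4 sodium.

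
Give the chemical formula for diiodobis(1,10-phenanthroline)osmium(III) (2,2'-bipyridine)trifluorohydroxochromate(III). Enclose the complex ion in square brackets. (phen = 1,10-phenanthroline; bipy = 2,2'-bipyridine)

[OsI2(phen)2][Cr(bipy)F3(OH)]

Cation [Os…]: ligand charges -2, Os(III) ⇒ ion charge 1+.
Anion [Cr…]: ligand charges -4, Cr(III) ⇒ ion charge 1−.
One 1+ cation balances one 1− anion.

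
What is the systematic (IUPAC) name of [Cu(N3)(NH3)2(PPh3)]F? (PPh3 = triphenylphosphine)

diammineazido(triphenylphosphine)copper(II) fluoride

The 1 fluoride counter-ion carries a total charge of -1, so each complex ion is 1+.
Ligand charges: 2×ammine (neutral), 1×azido (-1 each), 1×triphenylphosphine (neutral); total -1. So Cu + (-1) = 1+, giving Cu = +2.
Ligands are named alphabetically: ammine before azido before triphenylphosphine.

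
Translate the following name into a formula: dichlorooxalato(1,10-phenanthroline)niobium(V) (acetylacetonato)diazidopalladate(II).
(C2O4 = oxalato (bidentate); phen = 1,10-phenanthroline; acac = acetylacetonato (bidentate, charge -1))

[Nb(C2O4)Cl2(phen)][Pd(acac)(N3)2]

Cation [Nb…]: ligand charges -4, Nb(V) ⇒ ion charge 1+.
Anion [Pd…]: ligand charges -3, Pd(II) ⇒ ion charge 1−.
One 1+ cation balances one 1− anion.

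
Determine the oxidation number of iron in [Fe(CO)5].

0

No counter-ion: the bracketed complex is neutral.
Ligand charges: 5×CO neutral; sum 0.
Fe + (0) = 0 ⇒ Fe is 0.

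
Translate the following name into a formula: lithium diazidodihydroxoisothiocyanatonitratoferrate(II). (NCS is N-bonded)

Li4[Fe(N3)2(NCS)(NO3)(OH)2]

Ligands: 1 isothiocyanato (NCS, -1), 2 azido (N3, -1), 2 hydroxo (OH, -1), 1 nitrato (NO3, -1). Ligand charge sum = -6.
With Fe in oxidation state +2, the complex ion is [Fe...]^4−.
Charge balance with lithium (+1) requires 1 complex ion per 4 lithium.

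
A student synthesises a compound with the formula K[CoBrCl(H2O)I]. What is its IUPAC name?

potassium aquabromochloroiodocobaltate(II)

The 1 potassium counter-ion carries a total charge of +1, so each complex ion is 1−.
Ligand charges: 1×iodo (-1 each), 1×bromo (-1 each), 1×chloro (-1 each), 1×aqua (neutral); total -3. So Co + (-3) = 1−, giving Co = +2.
The complex ion is anionic, so cobalt takes the -ate form cobaltate(II).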